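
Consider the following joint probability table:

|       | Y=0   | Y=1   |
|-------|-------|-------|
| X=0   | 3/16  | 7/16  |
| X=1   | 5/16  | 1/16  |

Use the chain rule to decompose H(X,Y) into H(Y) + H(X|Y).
By the chain rule: H(X,Y) = H(Y) + H(X|Y)

Marginal P(Y) (column sums):
  P(Y=0) = 3/16 + 5/16 = 1/2
  P(Y=1) = 7/16 + 1/16 = 1/2
H(Y) = -[(1/2)·log₂(1/2) + (1/2)·log₂(1/2)]
  = 0.5000 + 0.5000
  = 1.0000 bits
H(X|Y) = -Σ P(X,Y)·log₂ P(X|Y), where P(X|Y) = P(X,Y) / P(Y)
  (X=0,Y=0): P(X|Y) = (3/16)/(1/2) = 3/8;  -(3/16)·log₂(3/8) = 0.2653
  (X=0,Y=1): P(X|Y) = (7/16)/(1/2) = 7/8;  -(7/16)·log₂(7/8) = 0.0843
  (X=1,Y=0): P(X|Y) = (5/16)/(1/2) = 5/8;  -(5/16)·log₂(5/8) = 0.2119
  (X=1,Y=1): P(X|Y) = (1/16)/(1/2) = 1/8;  -(1/16)·log₂(1/8) = 0.1875
H(X|Y) = 0.2653 + 0.0843 + 0.2119 + 0.1875
  = 0.7490 bits

H(X,Y) = H(Y) + H(X|Y) = 1.0000 + 0.7490 = 1.7490 bits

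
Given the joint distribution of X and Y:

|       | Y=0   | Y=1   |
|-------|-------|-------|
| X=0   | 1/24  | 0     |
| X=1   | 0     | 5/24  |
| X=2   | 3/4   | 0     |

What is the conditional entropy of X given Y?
Marginal P(Y) (column sums):
  P(Y=0) = 1/24 + 0 + 3/4 = 19/24
  P(Y=1) = 0 + 5/24 + 0 = 5/24

H(X|Y) = -Σ P(X,Y)·log₂ P(X|Y), where P(X|Y) = P(X,Y) / P(Y)
  (cells with P(X,Y) = 0 contribute 0)
  (X=0,Y=0): P(X|Y) = (1/24)/(19/24) = 1/19;  -(1/24)·log₂(1/19) = 0.1770
  (X=1,Y=1): P(X|Y) = (5/24)/(5/24) = 1;  -(5/24)·log₂(1) = 0.0000
  (X=2,Y=0): P(X|Y) = (3/4)/(19/24) = 18/19;  -(3/4)·log₂(18/19) = 0.0585
H(X|Y) = 0.1770 + 0.0000 + 0.0585
  = 0.2355 bits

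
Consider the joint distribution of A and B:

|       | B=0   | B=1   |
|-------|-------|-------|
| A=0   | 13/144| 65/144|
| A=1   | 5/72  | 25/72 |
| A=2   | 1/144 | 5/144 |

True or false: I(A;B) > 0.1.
Marginal P(A) (row sums):
  P(A=0) = 13/144 + 65/144 = 13/24
  P(A=1) = 5/72 + 25/72 = 5/12
  P(A=2) = 1/144 + 5/144 = 1/24
Marginal P(B) (column sums):
  P(B=0) = 13/144 + 5/72 + 1/144 = 1/6
  P(B=1) = 65/144 + 25/72 + 5/144 = 5/6

H(A) = -[(13/24)·log₂(13/24) + (5/12)·log₂(5/12) + (1/24)·log₂(1/24)]
  = 0.4791 + 0.5263 + 0.1910
  = 1.1964 bits
H(B) = -[(1/6)·log₂(1/6) + (5/6)·log₂(5/6)]
  = 0.4308 + 0.2192
  = 0.6500 bits
H(A,B) = -[(13/144)·log₂(13/144) + (65/144)·log₂(65/144) + (5/72)·log₂(5/72) + (25/72)·log₂(25/72) + (1/144)·log₂(1/144) + (5/144)·log₂(5/144)]
  = 0.3132 + 0.5180 + 0.2672 + 0.5299 + 0.0498 + 0.1683
  = 1.8464 bits

I(A;B) = H(A) + H(B) - H(A,B)
  = 1.1964 + 0.6500 - 1.8464
  = 0.0000 bits

False. I(A;B) = 0.0000 bits, which is ≤ 0.1 bits.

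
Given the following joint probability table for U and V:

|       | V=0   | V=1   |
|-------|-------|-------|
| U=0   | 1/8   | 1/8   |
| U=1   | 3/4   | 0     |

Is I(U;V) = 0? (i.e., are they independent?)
Marginal P(U) (row sums):
  P(U=0) = 1/8 + 1/8 = 1/4
  P(U=1) = 3/4 + 0 = 3/4
Marginal P(V) (column sums):
  P(V=0) = 1/8 + 3/4 = 7/8
  P(V=1) = 1/8 + 0 = 1/8

U and V are independent iff P(U=i,V=j) = P(U=i)·P(V=j) for every cell.
  P(U=0)·P(V=0) = 1/4 × 7/8 = 7/32, but P(U=0,V=0) = 1/8 ✗

No, U and V are not independent. Quantitatively, I(U;V) > 0:

H(U) = -[(1/4)·log₂(1/4) + (3/4)·log₂(3/4)]
  = 0.5000 + 0.3113
  = 0.8113 bits
H(V) = -[(7/8)·log₂(7/8) + (1/8)·log₂(1/8)]
  = 0.1686 + 0.3750
  = 0.5436 bits
H(U,V) = -[(1/8)·log₂(1/8) + (1/8)·log₂(1/8) + (3/4)·log₂(3/4)]
  = 0.3750 + 0.3750 + 0.3113
  = 1.0613 bits
I(U;V) = H(U) + H(V) - H(U,V) = 0.8113 + 0.5436 - 1.0613 = 0.2936 bits > 0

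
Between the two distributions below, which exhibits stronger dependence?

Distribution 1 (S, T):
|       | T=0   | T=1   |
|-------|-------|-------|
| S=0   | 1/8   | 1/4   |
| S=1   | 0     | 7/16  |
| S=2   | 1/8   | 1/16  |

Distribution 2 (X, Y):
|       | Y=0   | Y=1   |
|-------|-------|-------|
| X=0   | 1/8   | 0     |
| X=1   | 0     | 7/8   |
Distribution 1 (S, T):
Marginal P(S) (row sums):
  P(S=0) = 1/8 + 1/4 = 3/8
  P(S=1) = 0 + 7/16 = 7/16
  P(S=2) = 1/8 + 1/16 = 3/16
Marginal P(T) (column sums):
  P(T=0) = 1/8 + 0 + 1/8 = 1/4
  P(T=1) = 1/4 + 7/16 + 1/16 = 3/4

H(S) = -[(3/8)·log₂(3/8) + (7/16)·log₂(7/16) + (3/16)·log₂(3/16)]
  = 0.5306 + 0.5218 + 0.4528
  = 1.5052 bits
H(T) = -[(1/4)·log₂(1/4) + (3/4)·log₂(3/4)]
  = 0.5000 + 0.3113
  = 0.8113 bits
H(S,T) = -[(1/8)·log₂(1/8) + (1/4)·log₂(1/4) + (7/16)·log₂(7/16) + (1/8)·log₂(1/8) + (1/16)·log₂(1/16)]
  = 0.3750 + 0.5000 + 0.5218 + 0.3750 + 0.2500
  = 2.0218 bits

I(S;T) = H(S) + H(T) - H(S,T)
  = 1.5052 + 0.8113 - 2.0218
  = 0.2947 bits

Distribution 2 (X, Y):
Marginal P(X) (row sums):
  P(X=0) = 1/8 + 0 = 1/8
  P(X=1) = 0 + 7/8 = 7/8
Marginal P(Y) (column sums):
  P(Y=0) = 1/8 + 0 = 1/8
  P(Y=1) = 0 + 7/8 = 7/8

H(X) = -[(1/8)·log₂(1/8) + (7/8)·log₂(7/8)]
  = 0.3750 + 0.1686
  = 0.5436 bits
H(Y) = -[(1/8)·log₂(1/8) + (7/8)·log₂(7/8)]
  = 0.3750 + 0.1686
  = 0.5436 bits
H(X,Y) = -[(1/8)·log₂(1/8) + (7/8)·log₂(7/8)]
  = 0.3750 + 0.1686
  = 0.5436 bits

I(X;Y) = H(X) + H(Y) - H(X,Y)
  = 0.5436 + 0.5436 - 0.5436
  = 0.5436 bits

I(X;Y) = 0.5436 bits > I(S;T) = 0.2947 bits, so (X, Y) has the higher mutual information (stronger dependence).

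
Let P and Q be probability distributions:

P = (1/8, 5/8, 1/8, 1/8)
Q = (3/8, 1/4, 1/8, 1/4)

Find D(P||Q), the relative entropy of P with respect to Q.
D(P||Q) = Σ P(i) log₂(P(i)/Q(i))
  i=0: (1/8) × log₂((1/8)/(3/8)) = (1/8) × log₂(1/3) = -0.1981
  i=1: (5/8) × log₂((5/8)/(1/4)) = (5/8) × log₂(5/2) = 0.8262
  i=2: (1/8) × log₂((1/8)/(1/8)) = (1/8) × log₂(1) = 0.0000
  i=3: (1/8) × log₂((1/8)/(1/4)) = (1/8) × log₂(1/2) = -0.1250
D(P||Q) = -0.1981 + 0.8262 + 0.0000 - 0.1250
  = 0.5031 bits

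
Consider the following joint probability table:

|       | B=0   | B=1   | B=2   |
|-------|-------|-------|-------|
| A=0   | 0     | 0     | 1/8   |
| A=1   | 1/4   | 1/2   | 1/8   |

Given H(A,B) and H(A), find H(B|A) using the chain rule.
From the chain rule: H(A,B) = H(A) + H(B|A)
Therefore: H(B|A) = H(A,B) - H(A)

H(A,B) = -[(1/8)·log₂(1/8) + (1/4)·log₂(1/4) + (1/2)·log₂(1/2) + (1/8)·log₂(1/8)]
  = 0.3750 + 0.5000 + 0.5000 + 0.3750
  = 1.7500 bits
Marginal P(A) (row sums):
  P(A=0) = 0 + 0 + 1/8 = 1/8
  P(A=1) = 1/4 + 1/2 + 1/8 = 7/8
H(A) = -[(1/8)·log₂(1/8) + (7/8)·log₂(7/8)]
  = 0.3750 + 0.1686
  = 0.5436 bits

H(B|A) = 1.7500 - 0.5436 = 1.2064 bits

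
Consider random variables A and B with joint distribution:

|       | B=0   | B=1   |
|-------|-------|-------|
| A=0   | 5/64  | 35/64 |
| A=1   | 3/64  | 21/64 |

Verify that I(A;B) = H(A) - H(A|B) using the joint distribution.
Left side, from I(A;B) = H(A) + H(B) - H(A,B):
Marginal P(A) (row sums):
  P(A=0) = 5/64 + 35/64 = 5/8
  P(A=1) = 3/64 + 21/64 = 3/8
Marginal P(B) (column sums):
  P(B=0) = 5/64 + 3/64 = 1/8
  P(B=1) = 35/64 + 21/64 = 7/8

H(A) = -[(5/8)·log₂(5/8) + (3/8)·log₂(3/8)]
  = 0.4238 + 0.5306
  = 0.9544 bits
H(B) = -[(1/8)·log₂(1/8) + (7/8)·log₂(7/8)]
  = 0.3750 + 0.1686
  = 0.5436 bits
H(A,B) = -[(5/64)·log₂(5/64) + (35/64)·log₂(35/64) + (3/64)·log₂(3/64) + (21/64)·log₂(21/64)]
  = 0.2873 + 0.4762 + 0.2070 + 0.5275
  = 1.4980 bits

I(A;B) = H(A) + H(B) - H(A,B)
  = 0.9544 + 0.5436 - 1.4980
  = 0.0000 bits

Right side, with H(A|B) computed directly from the conditional probabilities:
H(A|B) = -Σ P(A,B)·log₂ P(A|B), where P(A|B) = P(A,B) / P(B)
  (A=0,B=0): P(A|B) = (5/64)/(1/8) = 5/8;  -(5/64)·log₂(5/8) = 0.0530
  (A=0,B=1): P(A|B) = (35/64)/(7/8) = 5/8;  -(35/64)·log₂(5/8) = 0.3708
  (A=1,B=0): P(A|B) = (3/64)/(1/8) = 3/8;  -(3/64)·log₂(3/8) = 0.0663
  (A=1,B=1): P(A|B) = (21/64)/(7/8) = 3/8;  -(21/64)·log₂(3/8) = 0.4643
H(A|B) = 0.0530 + 0.3708 + 0.0663 + 0.4643
  = 0.9544 bits
H(A) - H(A|B) = 0.9544 - 0.9544 = 0.0000 bits

Both sides equal 0.0000 bits, so I(A;B) = H(A) - H(A|B) ✓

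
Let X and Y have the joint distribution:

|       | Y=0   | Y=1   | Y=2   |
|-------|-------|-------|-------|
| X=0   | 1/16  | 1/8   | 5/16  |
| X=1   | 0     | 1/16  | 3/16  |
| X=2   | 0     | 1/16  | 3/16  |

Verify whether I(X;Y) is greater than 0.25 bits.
Marginal P(X) (row sums):
  P(X=0) = 1/16 + 1/8 + 5/16 = 1/2
  P(X=1) = 0 + 1/16 + 3/16 = 1/4
  P(X=2) = 0 + 1/16 + 3/16 = 1/4
Marginal P(Y) (column sums):
  P(Y=0) = 1/16 + 0 + 0 = 1/16
  P(Y=1) = 1/8 + 1/16 + 1/16 = 1/4
  P(Y=2) = 5/16 + 3/16 + 3/16 = 11/16

H(X) = -[(1/2)·log₂(1/2) + (1/4)·log₂(1/4) + (1/4)·log₂(1/4)]
  = 0.5000 + 0.5000 + 0.5000
  = 1.5000 bits
H(Y) = -[(1/16)·log₂(1/16) + (1/4)·log₂(1/4) + (11/16)·log₂(11/16)]
  = 0.2500 + 0.5000 + 0.3716
  = 1.1216 bits
H(X,Y) = -[(1/16)·log₂(1/16) + (1/8)·log₂(1/8) + (5/16)·log₂(5/16) + (1/16)·log₂(1/16) + (3/16)·log₂(3/16) + (1/16)·log₂(1/16) + (3/16)·log₂(3/16)]
  = 0.2500 + 0.3750 + 0.5244 + 0.2500 + 0.4528 + 0.2500 + 0.4528
  = 2.5550 bits

I(X;Y) = H(X) + H(Y) - H(X,Y)
  = 1.5000 + 1.1216 - 2.5550
  = 0.0666 bits

No. I(X;Y) = 0.0666 bits, which is ≤ 0.25 bits.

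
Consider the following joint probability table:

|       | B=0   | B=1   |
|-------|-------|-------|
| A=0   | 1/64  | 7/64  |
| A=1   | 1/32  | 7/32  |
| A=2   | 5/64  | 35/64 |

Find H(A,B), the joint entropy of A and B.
H(A,B) = -Σ P(A,B) log₂ P(A,B), summed over the non-zero cells:
H(A,B) = -[(1/64)·log₂(1/64) + (7/64)·log₂(7/64) + (1/32)·log₂(1/32) + (7/32)·log₂(7/32) + (5/64)·log₂(5/64) + (35/64)·log₂(35/64)]
  = 0.0938 + 0.3492 + 0.1563 + 0.4796 + 0.2873 + 0.4762
  = 1.8424 bits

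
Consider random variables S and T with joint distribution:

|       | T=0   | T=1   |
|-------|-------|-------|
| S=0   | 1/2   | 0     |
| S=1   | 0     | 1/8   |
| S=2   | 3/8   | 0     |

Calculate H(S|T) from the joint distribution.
Marginal P(T) (column sums):
  P(T=0) = 1/2 + 0 + 3/8 = 7/8
  P(T=1) = 0 + 1/8 + 0 = 1/8

H(S|T) = -Σ P(S,T)·log₂ P(S|T), where P(S|T) = P(S,T) / P(T)
  (cells with P(S,T) = 0 contribute 0)
  (S=0,T=0): P(S|T) = (1/2)/(7/8) = 4/7;  -(1/2)·log₂(4/7) = 0.4037
  (S=1,T=1): P(S|T) = (1/8)/(1/8) = 1;  -(1/8)·log₂(1) = 0.0000
  (S=2,T=0): P(S|T) = (3/8)/(7/8) = 3/7;  -(3/8)·log₂(3/7) = 0.4584
H(S|T) = 0.4037 + 0.0000 + 0.4584
  = 0.8621 bits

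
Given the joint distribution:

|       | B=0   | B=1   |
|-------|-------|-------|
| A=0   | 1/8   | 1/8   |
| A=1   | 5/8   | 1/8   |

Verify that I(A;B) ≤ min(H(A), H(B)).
Marginal P(A) (row sums):
  P(A=0) = 1/8 + 1/8 = 1/4
  P(A=1) = 5/8 + 1/8 = 3/4
Marginal P(B) (column sums):
  P(B=0) = 1/8 + 5/8 = 3/4
  P(B=1) = 1/8 + 1/8 = 1/4

H(A) = -[(1/4)·log₂(1/4) + (3/4)·log₂(3/4)]
  = 0.5000 + 0.3113
  = 0.8113 bits
H(B) = -[(3/4)·log₂(3/4) + (1/4)·log₂(1/4)]
  = 0.3113 + 0.5000
  = 0.8113 bits
H(A,B) = -[(1/8)·log₂(1/8) + (1/8)·log₂(1/8) + (5/8)·log₂(5/8) + (1/8)·log₂(1/8)]
  = 0.3750 + 0.3750 + 0.4238 + 0.3750
  = 1.5488 bits

I(A;B) = H(A) + H(B) - H(A,B)
  = 0.8113 + 0.8113 - 1.5488
  = 0.0738 bits

min(H(A), H(B)) = min(0.8113, 0.8113) = 0.8113 bits
Since 0.0738 ≤ 0.8113, the bound is satisfied ✓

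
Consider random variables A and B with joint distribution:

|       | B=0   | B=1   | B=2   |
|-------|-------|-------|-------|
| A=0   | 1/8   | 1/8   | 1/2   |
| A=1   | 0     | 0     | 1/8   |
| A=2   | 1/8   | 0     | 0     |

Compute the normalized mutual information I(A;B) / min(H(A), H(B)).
Marginal P(A) (row sums):
  P(A=0) = 1/8 + 1/8 + 1/2 = 3/4
  P(A=1) = 0 + 0 + 1/8 = 1/8
  P(A=2) = 1/8 + 0 + 0 = 1/8
Marginal P(B) (column sums):
  P(B=0) = 1/8 + 0 + 1/8 = 1/4
  P(B=1) = 1/8 + 0 + 0 = 1/8
  P(B=2) = 1/2 + 1/8 + 0 = 5/8

H(A) = -[(3/4)·log₂(3/4) + (1/8)·log₂(1/8) + (1/8)·log₂(1/8)]
  = 0.3113 + 0.3750 + 0.3750
  = 1.0613 bits
H(B) = -[(1/4)·log₂(1/4) + (1/8)·log₂(1/8) + (5/8)·log₂(5/8)]
  = 0.5000 + 0.3750 + 0.4238
  = 1.2988 bits
H(A,B) = -[(1/8)·log₂(1/8) + (1/8)·log₂(1/8) + (1/2)·log₂(1/2) + (1/8)·log₂(1/8) + (1/8)·log₂(1/8)]
  = 0.3750 + 0.3750 + 0.5000 + 0.3750 + 0.3750
  = 2.0000 bits

I(A;B) = H(A) + H(B) - H(A,B)
  = 1.0613 + 1.2988 - 2.0000
  = 0.3601 bits

min(H(A), H(B)) = min(1.0613, 1.2988) = 1.0613 bits
Normalized MI = 0.3601 / 1.0613 = 0.3393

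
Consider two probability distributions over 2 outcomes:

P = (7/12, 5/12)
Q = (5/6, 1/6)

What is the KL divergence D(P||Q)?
D(P||Q) = Σ P(i) log₂(P(i)/Q(i))
  i=0: (7/12) × log₂((7/12)/(5/6)) = (7/12) × log₂(7/10) = -0.3002
  i=1: (5/12) × log₂((5/12)/(1/6)) = (5/12) × log₂(5/2) = 0.5508
D(P||Q) = -0.3002 + 0.5508
  = 0.2506 bits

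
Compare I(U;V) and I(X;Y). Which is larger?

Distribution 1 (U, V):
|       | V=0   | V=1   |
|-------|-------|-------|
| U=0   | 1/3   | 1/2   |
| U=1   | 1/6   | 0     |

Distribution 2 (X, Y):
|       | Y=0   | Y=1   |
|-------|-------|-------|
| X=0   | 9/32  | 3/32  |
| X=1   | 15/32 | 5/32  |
Distribution 1 (U, V):
Marginal P(U) (row sums):
  P(U=0) = 1/3 + 1/2 = 5/6
  P(U=1) = 1/6 + 0 = 1/6
Marginal P(V) (column sums):
  P(V=0) = 1/3 + 1/6 = 1/2
  P(V=1) = 1/2 + 0 = 1/2

H(U) = -[(5/6)·log₂(5/6) + (1/6)·log₂(1/6)]
  = 0.2192 + 0.4308
  = 0.6500 bits
H(V) = -[(1/2)·log₂(1/2) + (1/2)·log₂(1/2)]
  = 0.5000 + 0.5000
  = 1.0000 bits
H(U,V) = -[(1/3)·log₂(1/3) + (1/2)·log₂(1/2) + (1/6)·log₂(1/6)]
  = 0.5283 + 0.5000 + 0.4308
  = 1.4591 bits

I(U;V) = H(U) + H(V) - H(U,V)
  = 0.6500 + 1.0000 - 1.4591
  = 0.1909 bits

Distribution 2 (X, Y):
Marginal P(X) (row sums):
  P(X=0) = 9/32 + 3/32 = 3/8
  P(X=1) = 15/32 + 5/32 = 5/8
Marginal P(Y) (column sums):
  P(Y=0) = 9/32 + 15/32 = 3/4
  P(Y=1) = 3/32 + 5/32 = 1/4

H(X) = -[(3/8)·log₂(3/8) + (5/8)·log₂(5/8)]
  = 0.5306 + 0.4238
  = 0.9544 bits
H(Y) = -[(3/4)·log₂(3/4) + (1/4)·log₂(1/4)]
  = 0.3113 + 0.5000
  = 0.8113 bits
H(X,Y) = -[(9/32)·log₂(9/32) + (3/32)·log₂(3/32) + (15/32)·log₂(15/32) + (5/32)·log₂(5/32)]
  = 0.5147 + 0.3202 + 0.5124 + 0.4184
  = 1.7657 bits

I(X;Y) = H(X) + H(Y) - H(X,Y)
  = 0.9544 + 0.8113 - 1.7657
  = 0.0000 bits

I(U;V) = 0.1909 bits > I(X;Y) = 0.0000 bits, so (U, V) has the higher mutual information (stronger dependence).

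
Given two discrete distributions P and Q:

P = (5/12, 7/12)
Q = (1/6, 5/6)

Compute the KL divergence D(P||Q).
D(P||Q) = Σ P(i) log₂(P(i)/Q(i))
  i=0: (5/12) × log₂((5/12)/(1/6)) = (5/12) × log₂(5/2) = 0.5508
  i=1: (7/12) × log₂((7/12)/(5/6)) = (7/12) × log₂(7/10) = -0.3002
D(P||Q) = 0.5508 - 0.3002
  = 0.2506 bits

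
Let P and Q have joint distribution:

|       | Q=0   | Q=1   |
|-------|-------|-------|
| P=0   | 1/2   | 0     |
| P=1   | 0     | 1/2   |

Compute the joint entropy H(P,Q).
H(P,Q) = -Σ P(P,Q) log₂ P(P,Q), summed over the non-zero cells:
H(P,Q) = -[(1/2)·log₂(1/2) + (1/2)·log₂(1/2)]
  = 0.5000 + 0.5000
  = 1.0000 bits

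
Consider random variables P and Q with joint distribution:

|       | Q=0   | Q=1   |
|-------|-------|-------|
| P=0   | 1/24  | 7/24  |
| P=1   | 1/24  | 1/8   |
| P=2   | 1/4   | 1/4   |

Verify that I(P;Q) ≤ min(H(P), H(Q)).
Marginal P(P) (row sums):
  P(P=0) = 1/24 + 7/24 = 1/3
  P(P=1) = 1/24 + 1/8 = 1/6
  P(P=2) = 1/4 + 1/4 = 1/2
Marginal P(Q) (column sums):
  P(Q=0) = 1/24 + 1/24 + 1/4 = 1/3
  P(Q=1) = 7/24 + 1/8 + 1/4 = 2/3

H(P) = -[(1/3)·log₂(1/3) + (1/6)·log₂(1/6) + (1/2)·log₂(1/2)]
  = 0.5283 + 0.4308 + 0.5000
  = 1.4591 bits
H(Q) = -[(1/3)·log₂(1/3) + (2/3)·log₂(2/3)]
  = 0.5283 + 0.3900
  = 0.9183 bits
H(P,Q) = -[(1/24)·log₂(1/24) + (7/24)·log₂(7/24) + (1/24)·log₂(1/24) + (1/8)·log₂(1/8) + (1/4)·log₂(1/4) + (1/4)·log₂(1/4)]
  = 0.1910 + 0.5185 + 0.1910 + 0.3750 + 0.5000 + 0.5000
  = 2.2755 bits

I(P;Q) = H(P) + H(Q) - H(P,Q)
  = 1.4591 + 0.9183 - 2.2755
  = 0.1019 bits

min(H(P), H(Q)) = min(1.4591, 0.9183) = 0.9183 bits
Since 0.1019 ≤ 0.9183, the bound is satisfied ✓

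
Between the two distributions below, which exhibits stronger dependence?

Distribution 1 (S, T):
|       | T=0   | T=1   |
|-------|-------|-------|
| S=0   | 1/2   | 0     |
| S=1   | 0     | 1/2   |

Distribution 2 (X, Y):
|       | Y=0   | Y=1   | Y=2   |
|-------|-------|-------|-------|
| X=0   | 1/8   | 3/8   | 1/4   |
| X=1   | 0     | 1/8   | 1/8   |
Distribution 1 (S, T):
Marginal P(S) (row sums):
  P(S=0) = 1/2 + 0 = 1/2
  P(S=1) = 0 + 1/2 = 1/2
Marginal P(T) (column sums):
  P(T=0) = 1/2 + 0 = 1/2
  P(T=1) = 0 + 1/2 = 1/2

H(S) = -[(1/2)·log₂(1/2) + (1/2)·log₂(1/2)]
  = 0.5000 + 0.5000
  = 1.0000 bits
H(T) = -[(1/2)·log₂(1/2) + (1/2)·log₂(1/2)]
  = 0.5000 + 0.5000
  = 1.0000 bits
H(S,T) = -[(1/2)·log₂(1/2) + (1/2)·log₂(1/2)]
  = 0.5000 + 0.5000
  = 1.0000 bits

I(S;T) = H(S) + H(T) - H(S,T)
  = 1.0000 + 1.0000 - 1.0000
  = 1.0000 bits

Distribution 2 (X, Y):
Marginal P(X) (row sums):
  P(X=0) = 1/8 + 3/8 + 1/4 = 3/4
  P(X=1) = 0 + 1/8 + 1/8 = 1/4
Marginal P(Y) (column sums):
  P(Y=0) = 1/8 + 0 = 1/8
  P(Y=1) = 3/8 + 1/8 = 1/2
  P(Y=2) = 1/4 + 1/8 = 3/8

H(X) = -[(3/4)·log₂(3/4) + (1/4)·log₂(1/4)]
  = 0.3113 + 0.5000
  = 0.8113 bits
H(Y) = -[(1/8)·log₂(1/8) + (1/2)·log₂(1/2) + (3/8)·log₂(3/8)]
  = 0.3750 + 0.5000 + 0.5306
  = 1.4056 bits
H(X,Y) = -[(1/8)·log₂(1/8) + (3/8)·log₂(3/8) + (1/4)·log₂(1/4) + (1/8)·log₂(1/8) + (1/8)·log₂(1/8)]
  = 0.3750 + 0.5306 + 0.5000 + 0.3750 + 0.3750
  = 2.1556 bits

I(X;Y) = H(X) + H(Y) - H(X,Y)
  = 0.8113 + 1.4056 - 2.1556
  = 0.0613 bits

I(S;T) = 1.0000 bits > I(X;Y) = 0.0613 bits, so (S, T) has the higher mutual information (stronger dependence).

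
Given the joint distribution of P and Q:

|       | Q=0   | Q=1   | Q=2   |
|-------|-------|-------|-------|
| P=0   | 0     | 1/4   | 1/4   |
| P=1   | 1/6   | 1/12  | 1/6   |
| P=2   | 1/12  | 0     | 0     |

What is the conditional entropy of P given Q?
Marginal P(Q) (column sums):
  P(Q=0) = 0 + 1/6 + 1/12 = 1/4
  P(Q=1) = 1/4 + 1/12 + 0 = 1/3
  P(Q=2) = 1/4 + 1/6 + 0 = 5/12

H(P|Q) = -Σ P(P,Q)·log₂ P(P|Q), where P(P|Q) = P(P,Q) / P(Q)
  (cells with P(P,Q) = 0 contribute 0)
  (P=0,Q=1): P(P|Q) = (1/4)/(1/3) = 3/4;  -(1/4)·log₂(3/4) = 0.1038
  (P=0,Q=2): P(P|Q) = (1/4)/(5/12) = 3/5;  -(1/4)·log₂(3/5) = 0.1842
  (P=1,Q=0): P(P|Q) = (1/6)/(1/4) = 2/3;  -(1/6)·log₂(2/3) = 0.0975
  (P=1,Q=1): P(P|Q) = (1/12)/(1/3) = 1/4;  -(1/12)·log₂(1/4) = 0.1667
  (P=1,Q=2): P(P|Q) = (1/6)/(5/12) = 2/5;  -(1/6)·log₂(2/5) = 0.2203
  (P=2,Q=0): P(P|Q) = (1/12)/(1/4) = 1/3;  -(1/12)·log₂(1/3) = 0.1321
H(P|Q) = 0.1038 + 0.1842 + 0.0975 + 0.1667 + 0.2203 + 0.1321
  = 0.9046 bits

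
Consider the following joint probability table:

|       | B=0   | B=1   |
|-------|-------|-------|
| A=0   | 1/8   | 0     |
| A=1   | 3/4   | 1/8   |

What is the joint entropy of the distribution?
H(A,B) = -Σ P(A,B) log₂ P(A,B), summed over the non-zero cells:
H(A,B) = -[(1/8)·log₂(1/8) + (3/4)·log₂(3/4) + (1/8)·log₂(1/8)]
  = 0.3750 + 0.3113 + 0.3750
  = 1.0613 bits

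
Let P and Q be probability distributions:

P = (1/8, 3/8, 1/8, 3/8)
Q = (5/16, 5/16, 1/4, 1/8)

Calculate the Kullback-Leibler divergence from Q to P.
D(P||Q) = Σ P(i) log₂(P(i)/Q(i))
  i=0: (1/8) × log₂((1/8)/(5/16)) = (1/8) × log₂(2/5) = -0.1652
  i=1: (3/8) × log₂((3/8)/(5/16)) = (3/8) × log₂(6/5) = 0.0986
  i=2: (1/8) × log₂((1/8)/(1/4)) = (1/8) × log₂(1/2) = -0.1250
  i=3: (3/8) × log₂((3/8)/(1/8)) = (3/8) × log₂(3) = 0.5944
D(P||Q) = -0.1652 + 0.0986 - 0.1250 + 0.5944
  = 0.4028 bits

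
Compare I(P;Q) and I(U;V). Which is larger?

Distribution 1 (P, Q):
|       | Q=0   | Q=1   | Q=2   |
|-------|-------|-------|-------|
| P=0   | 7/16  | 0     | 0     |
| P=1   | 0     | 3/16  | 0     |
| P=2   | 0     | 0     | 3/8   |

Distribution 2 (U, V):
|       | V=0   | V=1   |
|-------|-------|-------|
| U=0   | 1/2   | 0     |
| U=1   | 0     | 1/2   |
Distribution 1 (P, Q):
Marginal P(P) (row sums):
  P(P=0) = 7/16 + 0 + 0 = 7/16
  P(P=1) = 0 + 3/16 + 0 = 3/16
  P(P=2) = 0 + 0 + 3/8 = 3/8
Marginal P(Q) (column sums):
  P(Q=0) = 7/16 + 0 + 0 = 7/16
  P(Q=1) = 0 + 3/16 + 0 = 3/16
  P(Q=2) = 0 + 0 + 3/8 = 3/8

H(P) = -[(7/16)·log₂(7/16) + (3/16)·log₂(3/16) + (3/8)·log₂(3/8)]
  = 0.5218 + 0.4528 + 0.5306
  = 1.5052 bits
H(Q) = -[(7/16)·log₂(7/16) + (3/16)·log₂(3/16) + (3/8)·log₂(3/8)]
  = 0.5218 + 0.4528 + 0.5306
  = 1.5052 bits
H(P,Q) = -[(7/16)·log₂(7/16) + (3/16)·log₂(3/16) + (3/8)·log₂(3/8)]
  = 0.5218 + 0.4528 + 0.5306
  = 1.5052 bits

I(P;Q) = H(P) + H(Q) - H(P,Q)
  = 1.5052 + 1.5052 - 1.5052
  = 1.5052 bits

Distribution 2 (U, V):
Marginal P(U) (row sums):
  P(U=0) = 1/2 + 0 = 1/2
  P(U=1) = 0 + 1/2 = 1/2
Marginal P(V) (column sums):
  P(V=0) = 1/2 + 0 = 1/2
  P(V=1) = 0 + 1/2 = 1/2

H(U) = -[(1/2)·log₂(1/2) + (1/2)·log₂(1/2)]
  = 0.5000 + 0.5000
  = 1.0000 bits
H(V) = -[(1/2)·log₂(1/2) + (1/2)·log₂(1/2)]
  = 0.5000 + 0.5000
  = 1.0000 bits
H(U,V) = -[(1/2)·log₂(1/2) + (1/2)·log₂(1/2)]
  = 0.5000 + 0.5000
  = 1.0000 bits

I(U;V) = H(U) + H(V) - H(U,V)
  = 1.0000 + 1.0000 - 1.0000
  = 1.0000 bits

I(P;Q) = 1.5052 bits > I(U;V) = 1.0000 bits, so (P, Q) has the higher mutual information (stronger dependence).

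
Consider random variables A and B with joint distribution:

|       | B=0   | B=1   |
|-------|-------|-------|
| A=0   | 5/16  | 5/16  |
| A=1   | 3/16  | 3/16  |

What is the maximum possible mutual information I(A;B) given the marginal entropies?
The upper bound on mutual information is I(A;B) ≤ min(H(A), H(B)).

Marginal P(A) (row sums):
  P(A=0) = 5/16 + 5/16 = 5/8
  P(A=1) = 3/16 + 3/16 = 3/8
Marginal P(B) (column sums):
  P(B=0) = 5/16 + 3/16 = 1/2
  P(B=1) = 5/16 + 3/16 = 1/2

H(A) = -[(5/8)·log₂(5/8) + (3/8)·log₂(3/8)]
  = 0.4238 + 0.5306
  = 0.9544 bits
H(B) = -[(1/2)·log₂(1/2) + (1/2)·log₂(1/2)]
  = 0.5000 + 0.5000
  = 1.0000 bits

Maximum possible I(A;B) = min(0.9544, 1.0000) = 0.9544 bits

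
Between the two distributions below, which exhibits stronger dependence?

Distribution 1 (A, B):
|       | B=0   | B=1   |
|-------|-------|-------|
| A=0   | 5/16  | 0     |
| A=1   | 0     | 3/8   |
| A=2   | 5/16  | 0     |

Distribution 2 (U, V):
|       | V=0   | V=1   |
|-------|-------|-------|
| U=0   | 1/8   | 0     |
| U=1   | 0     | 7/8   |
Distribution 1 (A, B):
Marginal P(A) (row sums):
  P(A=0) = 5/16 + 0 = 5/16
  P(A=1) = 0 + 3/8 = 3/8
  P(A=2) = 5/16 + 0 = 5/16
Marginal P(B) (column sums):
  P(B=0) = 5/16 + 0 + 5/16 = 5/8
  P(B=1) = 0 + 3/8 + 0 = 3/8

H(A) = -[(5/16)·log₂(5/16) + (3/8)·log₂(3/8) + (5/16)·log₂(5/16)]
  = 0.5244 + 0.5306 + 0.5244
  = 1.5794 bits
H(B) = -[(5/8)·log₂(5/8) + (3/8)·log₂(3/8)]
  = 0.4238 + 0.5306
  = 0.9544 bits
H(A,B) = -[(5/16)·log₂(5/16) + (3/8)·log₂(3/8) + (5/16)·log₂(5/16)]
  = 0.5244 + 0.5306 + 0.5244
  = 1.5794 bits

I(A;B) = H(A) + H(B) - H(A,B)
  = 1.5794 + 0.9544 - 1.5794
  = 0.9544 bits

Distribution 2 (U, V):
Marginal P(U) (row sums):
  P(U=0) = 1/8 + 0 = 1/8
  P(U=1) = 0 + 7/8 = 7/8
Marginal P(V) (column sums):
  P(V=0) = 1/8 + 0 = 1/8
  P(V=1) = 0 + 7/8 = 7/8

H(U) = -[(1/8)·log₂(1/8) + (7/8)·log₂(7/8)]
  = 0.3750 + 0.1686
  = 0.5436 bits
H(V) = -[(1/8)·log₂(1/8) + (7/8)·log₂(7/8)]
  = 0.3750 + 0.1686
  = 0.5436 bits
H(U,V) = -[(1/8)·log₂(1/8) + (7/8)·log₂(7/8)]
  = 0.3750 + 0.1686
  = 0.5436 bits

I(U;V) = H(U) + H(V) - H(U,V)
  = 0.5436 + 0.5436 - 0.5436
  = 0.5436 bits

I(A;B) = 0.9544 bits > I(U;V) = 0.5436 bits, so (A, B) has the higher mutual information (stronger dependence).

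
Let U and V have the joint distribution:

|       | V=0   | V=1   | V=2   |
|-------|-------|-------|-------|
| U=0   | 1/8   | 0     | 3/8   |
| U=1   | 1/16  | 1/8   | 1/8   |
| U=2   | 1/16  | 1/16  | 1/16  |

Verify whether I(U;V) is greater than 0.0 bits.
Marginal P(U) (row sums):
  P(U=0) = 1/8 + 0 + 3/8 = 1/2
  P(U=1) = 1/16 + 1/8 + 1/8 = 5/16
  P(U=2) = 1/16 + 1/16 + 1/16 = 3/16
Marginal P(V) (column sums):
  P(V=0) = 1/8 + 1/16 + 1/16 = 1/4
  P(V=1) = 0 + 1/8 + 1/16 = 3/16
  P(V=2) = 3/8 + 1/8 + 1/16 = 9/16

H(U) = -[(1/2)·log₂(1/2) + (5/16)·log₂(5/16) + (3/16)·log₂(3/16)]
  = 0.5000 + 0.5244 + 0.4528
  = 1.4772 bits
H(V) = -[(1/4)·log₂(1/4) + (3/16)·log₂(3/16) + (9/16)·log₂(9/16)]
  = 0.5000 + 0.4528 + 0.4669
  = 1.4197 bits
H(U,V) = -[(1/8)·log₂(1/8) + (3/8)·log₂(3/8) + (1/16)·log₂(1/16) + (1/8)·log₂(1/8) + (1/8)·log₂(1/8) + (1/16)·log₂(1/16) + (1/16)·log₂(1/16) + (1/16)·log₂(1/16)]
  = 0.3750 + 0.5306 + 0.2500 + 0.3750 + 0.3750 + 0.2500 + 0.2500 + 0.2500
  = 2.6556 bits

I(U;V) = H(U) + H(V) - H(U,V)
  = 1.4772 + 1.4197 - 2.6556
  = 0.2413 bits

Yes. I(U;V) = 0.2413 bits, which is > 0.0 bits.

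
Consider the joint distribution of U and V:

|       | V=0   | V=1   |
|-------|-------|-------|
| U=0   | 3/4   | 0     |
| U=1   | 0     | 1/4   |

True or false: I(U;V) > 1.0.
Marginal P(U) (row sums):
  P(U=0) = 3/4 + 0 = 3/4
  P(U=1) = 0 + 1/4 = 1/4
Marginal P(V) (column sums):
  P(V=0) = 3/4 + 0 = 3/4
  P(V=1) = 0 + 1/4 = 1/4

H(U) = -[(3/4)·log₂(3/4) + (1/4)·log₂(1/4)]
  = 0.3113 + 0.5000
  = 0.8113 bits
H(V) = -[(3/4)·log₂(3/4) + (1/4)·log₂(1/4)]
  = 0.3113 + 0.5000
  = 0.8113 bits
H(U,V) = -[(3/4)·log₂(3/4) + (1/4)·log₂(1/4)]
  = 0.3113 + 0.5000
  = 0.8113 bits

I(U;V) = H(U) + H(V) - H(U,V)
  = 0.8113 + 0.8113 - 0.8113
  = 0.8113 bits

False. I(U;V) = 0.8113 bits, which is ≤ 1.0 bits.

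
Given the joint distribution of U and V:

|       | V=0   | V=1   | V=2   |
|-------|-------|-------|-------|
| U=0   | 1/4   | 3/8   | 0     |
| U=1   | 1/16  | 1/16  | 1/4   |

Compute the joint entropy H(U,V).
H(U,V) = -Σ P(U,V) log₂ P(U,V), summed over the non-zero cells:
H(U,V) = -[(1/4)·log₂(1/4) + (3/8)·log₂(3/8) + (1/16)·log₂(1/16) + (1/16)·log₂(1/16) + (1/4)·log₂(1/4)]
  = 0.5000 + 0.5306 + 0.2500 + 0.2500 + 0.5000
  = 2.0306 bits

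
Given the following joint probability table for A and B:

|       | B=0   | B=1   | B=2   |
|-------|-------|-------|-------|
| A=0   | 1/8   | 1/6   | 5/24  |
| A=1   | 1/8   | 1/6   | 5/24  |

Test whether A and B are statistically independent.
Marginal P(A) (row sums):
  P(A=0) = 1/8 + 1/6 + 5/24 = 1/2
  P(A=1) = 1/8 + 1/6 + 5/24 = 1/2
Marginal P(B) (column sums):
  P(B=0) = 1/8 + 1/8 = 1/4
  P(B=1) = 1/6 + 1/6 = 1/3
  P(B=2) = 5/24 + 5/24 = 5/12

A and B are independent iff P(A=i,B=j) = P(A=i)·P(B=j) for every cell.
  P(A=0)·P(B=0) = 1/2 × 1/4 = 1/8 = P(A=0,B=0) ✓
  P(A=0)·P(B=1) = 1/2 × 1/3 = 1/6 = P(A=0,B=1) ✓
  P(A=0)·P(B=2) = 1/2 × 5/12 = 5/24 = P(A=0,B=2) ✓
  P(A=1)·P(B=0) = 1/2 × 1/4 = 1/8 = P(A=1,B=0) ✓
  P(A=1)·P(B=1) = 1/2 × 1/3 = 1/6 = P(A=1,B=1) ✓
  P(A=1)·P(B=2) = 1/2 × 5/12 = 5/24 = P(A=1,B=2) ✓

Yes, A and B are independent: every cell factors, so I(A;B) = 0 bits.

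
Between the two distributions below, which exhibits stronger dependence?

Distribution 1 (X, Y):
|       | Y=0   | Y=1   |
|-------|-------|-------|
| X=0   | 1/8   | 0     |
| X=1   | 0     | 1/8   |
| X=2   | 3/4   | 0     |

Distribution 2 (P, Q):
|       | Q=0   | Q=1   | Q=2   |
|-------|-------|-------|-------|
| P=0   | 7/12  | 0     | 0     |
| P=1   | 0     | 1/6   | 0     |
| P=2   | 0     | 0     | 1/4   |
Distribution 1 (X, Y):
Marginal P(X) (row sums):
  P(X=0) = 1/8 + 0 = 1/8
  P(X=1) = 0 + 1/8 = 1/8
  P(X=2) = 3/4 + 0 = 3/4
Marginal P(Y) (column sums):
  P(Y=0) = 1/8 + 0 + 3/4 = 7/8
  P(Y=1) = 0 + 1/8 + 0 = 1/8

H(X) = -[(1/8)·log₂(1/8) + (1/8)·log₂(1/8) + (3/4)·log₂(3/4)]
  = 0.3750 + 0.3750 + 0.3113
  = 1.0613 bits
H(Y) = -[(7/8)·log₂(7/8) + (1/8)·log₂(1/8)]
  = 0.1686 + 0.3750
  = 0.5436 bits
H(X,Y) = -[(1/8)·log₂(1/8) + (1/8)·log₂(1/8) + (3/4)·log₂(3/4)]
  = 0.3750 + 0.3750 + 0.3113
  = 1.0613 bits

I(X;Y) = H(X) + H(Y) - H(X,Y)
  = 1.0613 + 0.5436 - 1.0613
  = 0.5436 bits

Distribution 2 (P, Q):
Marginal P(P) (row sums):
  P(P=0) = 7/12 + 0 + 0 = 7/12
  P(P=1) = 0 + 1/6 + 0 = 1/6
  P(P=2) = 0 + 0 + 1/4 = 1/4
Marginal P(Q) (column sums):
  P(Q=0) = 7/12 + 0 + 0 = 7/12
  P(Q=1) = 0 + 1/6 + 0 = 1/6
  P(Q=2) = 0 + 0 + 1/4 = 1/4

H(P) = -[(7/12)·log₂(7/12) + (1/6)·log₂(1/6) + (1/4)·log₂(1/4)]
  = 0.4536 + 0.4308 + 0.5000
  = 1.3844 bits
H(Q) = -[(7/12)·log₂(7/12) + (1/6)·log₂(1/6) + (1/4)·log₂(1/4)]
  = 0.4536 + 0.4308 + 0.5000
  = 1.3844 bits
H(P,Q) = -[(7/12)·log₂(7/12) + (1/6)·log₂(1/6) + (1/4)·log₂(1/4)]
  = 0.4536 + 0.4308 + 0.5000
  = 1.3844 bits

I(P;Q) = H(P) + H(Q) - H(P,Q)
  = 1.3844 + 1.3844 - 1.3844
  = 1.3844 bits

I(P;Q) = 1.3844 bits > I(X;Y) = 0.5436 bits, so (P, Q) has the higher mutual information (stronger dependence).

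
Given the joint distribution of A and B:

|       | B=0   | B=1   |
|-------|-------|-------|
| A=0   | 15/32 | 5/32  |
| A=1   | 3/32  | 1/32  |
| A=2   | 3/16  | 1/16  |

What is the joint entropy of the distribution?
H(A,B) = -Σ P(A,B) log₂ P(A,B), summed over the non-zero cells:
H(A,B) = -[(15/32)·log₂(15/32) + (5/32)·log₂(5/32) + (3/32)·log₂(3/32) + (1/32)·log₂(1/32) + (3/16)·log₂(3/16) + (1/16)·log₂(1/16)]
  = 0.5124 + 0.4184 + 0.3202 + 0.1563 + 0.4528 + 0.2500
  = 2.1101 bits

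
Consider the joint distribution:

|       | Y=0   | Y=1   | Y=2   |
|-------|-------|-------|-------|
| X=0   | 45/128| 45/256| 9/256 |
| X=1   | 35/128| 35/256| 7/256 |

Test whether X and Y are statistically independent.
Marginal P(X) (row sums):
  P(X=0) = 45/128 + 45/256 + 9/256 = 9/16
  P(X=1) = 35/128 + 35/256 + 7/256 = 7/16
Marginal P(Y) (column sums):
  P(Y=0) = 45/128 + 35/128 = 5/8
  P(Y=1) = 45/256 + 35/256 = 5/16
  P(Y=2) = 9/256 + 7/256 = 1/16

X and Y are independent iff P(X=i,Y=j) = P(X=i)·P(Y=j) for every cell.
  P(X=0)·P(Y=0) = 9/16 × 5/8 = 45/128 = P(X=0,Y=0) ✓
  P(X=0)·P(Y=1) = 9/16 × 5/16 = 45/256 = P(X=0,Y=1) ✓
  P(X=0)·P(Y=2) = 9/16 × 1/16 = 9/256 = P(X=0,Y=2) ✓
  P(X=1)·P(Y=0) = 7/16 × 5/8 = 35/128 = P(X=1,Y=0) ✓
  P(X=1)·P(Y=1) = 7/16 × 5/16 = 35/256 = P(X=1,Y=1) ✓
  P(X=1)·P(Y=2) = 7/16 × 1/16 = 7/256 = P(X=1,Y=2) ✓

Yes, X and Y are independent: every cell factors, so I(X;Y) = 0 bits.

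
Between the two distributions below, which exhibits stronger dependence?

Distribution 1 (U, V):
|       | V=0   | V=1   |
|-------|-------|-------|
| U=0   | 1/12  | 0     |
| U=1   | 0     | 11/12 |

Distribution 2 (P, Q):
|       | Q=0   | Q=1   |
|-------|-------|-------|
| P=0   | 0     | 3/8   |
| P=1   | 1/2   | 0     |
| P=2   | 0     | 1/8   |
Distribution 1 (U, V):
Marginal P(U) (row sums):
  P(U=0) = 1/12 + 0 = 1/12
  P(U=1) = 0 + 11/12 = 11/12
Marginal P(V) (column sums):
  P(V=0) = 1/12 + 0 = 1/12
  P(V=1) = 0 + 11/12 = 11/12

H(U) = -[(1/12)·log₂(1/12) + (11/12)·log₂(11/12)]
  = 0.2987 + 0.1151
  = 0.4138 bits
H(V) = -[(1/12)·log₂(1/12) + (11/12)·log₂(11/12)]
  = 0.2987 + 0.1151
  = 0.4138 bits
H(U,V) = -[(1/12)·log₂(1/12) + (11/12)·log₂(11/12)]
  = 0.2987 + 0.1151
  = 0.4138 bits

I(U;V) = H(U) + H(V) - H(U,V)
  = 0.4138 + 0.4138 - 0.4138
  = 0.4138 bits

Distribution 2 (P, Q):
Marginal P(P) (row sums):
  P(P=0) = 0 + 3/8 = 3/8
  P(P=1) = 1/2 + 0 = 1/2
  P(P=2) = 0 + 1/8 = 1/8
Marginal P(Q) (column sums):
  P(Q=0) = 0 + 1/2 + 0 = 1/2
  P(Q=1) = 3/8 + 0 + 1/8 = 1/2

H(P) = -[(3/8)·log₂(3/8) + (1/2)·log₂(1/2) + (1/8)·log₂(1/8)]
  = 0.5306 + 0.5000 + 0.3750
  = 1.4056 bits
H(Q) = -[(1/2)·log₂(1/2) + (1/2)·log₂(1/2)]
  = 0.5000 + 0.5000
  = 1.0000 bits
H(P,Q) = -[(3/8)·log₂(3/8) + (1/2)·log₂(1/2) + (1/8)·log₂(1/8)]
  = 0.5306 + 0.5000 + 0.3750
  = 1.4056 bits

I(P;Q) = H(P) + H(Q) - H(P,Q)
  = 1.4056 + 1.0000 - 1.4056
  = 1.0000 bits

I(P;Q) = 1.0000 bits > I(U;V) = 0.4138 bits, so (P, Q) has the higher mutual information (stronger dependence).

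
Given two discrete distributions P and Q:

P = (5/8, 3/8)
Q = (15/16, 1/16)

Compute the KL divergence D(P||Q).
D(P||Q) = Σ P(i) log₂(P(i)/Q(i))
  i=0: (5/8) × log₂((5/8)/(15/16)) = (5/8) × log₂(2/3) = -0.3656
  i=1: (3/8) × log₂((3/8)/(1/16)) = (3/8) × log₂(6) = 0.9694
D(P||Q) = -0.3656 + 0.9694
  = 0.6038 bits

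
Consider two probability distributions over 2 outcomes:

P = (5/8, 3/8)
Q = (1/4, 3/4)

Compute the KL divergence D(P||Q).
D(P||Q) = Σ P(i) log₂(P(i)/Q(i))
  i=0: (5/8) × log₂((5/8)/(1/4)) = (5/8) × log₂(5/2) = 0.8262
  i=1: (3/8) × log₂((3/8)/(3/4)) = (3/8) × log₂(1/2) = -0.3750
D(P||Q) = 0.8262 - 0.3750
  = 0.4512 bits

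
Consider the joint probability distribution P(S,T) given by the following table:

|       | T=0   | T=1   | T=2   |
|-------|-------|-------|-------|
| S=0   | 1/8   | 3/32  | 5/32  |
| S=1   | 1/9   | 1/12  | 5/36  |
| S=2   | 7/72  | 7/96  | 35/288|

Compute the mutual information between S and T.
Marginal P(S) (row sums):
  P(S=0) = 1/8 + 3/32 + 5/32 = 3/8
  P(S=1) = 1/9 + 1/12 + 5/36 = 1/3
  P(S=2) = 7/72 + 7/96 + 35/288 = 7/24
Marginal P(T) (column sums):
  P(T=0) = 1/8 + 1/9 + 7/72 = 1/3
  P(T=1) = 3/32 + 1/12 + 7/96 = 1/4
  P(T=2) = 5/32 + 5/36 + 35/288 = 5/12

H(S) = -[(3/8)·log₂(3/8) + (1/3)·log₂(1/3) + (7/24)·log₂(7/24)]
  = 0.5306 + 0.5283 + 0.5185
  = 1.5774 bits
H(T) = -[(1/3)·log₂(1/3) + (1/4)·log₂(1/4) + (5/12)·log₂(5/12)]
  = 0.5283 + 0.5000 + 0.5263
  = 1.5546 bits
H(S,T) = -[(1/8)·log₂(1/8) + (3/32)·log₂(3/32) + (5/32)·log₂(5/32) + (1/9)·log₂(1/9) + (1/12)·log₂(1/12) + (5/36)·log₂(5/36) + (7/72)·log₂(7/72) + (7/96)·log₂(7/96) + (35/288)·log₂(35/288)]
  = 0.3750 + 0.3202 + 0.4184 + 0.3522 + 0.2987 + 0.3956 + 0.3269 + 0.2755 + 0.3695
  = 3.1320 bits

I(S;T) = H(S) + H(T) - H(S,T)
  = 1.5774 + 1.5546 - 3.1320
  = 0.0000 bits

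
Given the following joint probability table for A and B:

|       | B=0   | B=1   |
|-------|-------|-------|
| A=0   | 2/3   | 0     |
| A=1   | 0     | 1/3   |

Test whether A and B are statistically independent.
Marginal P(A) (row sums):
  P(A=0) = 2/3 + 0 = 2/3
  P(A=1) = 0 + 1/3 = 1/3
Marginal P(B) (column sums):
  P(B=0) = 2/3 + 0 = 2/3
  P(B=1) = 0 + 1/3 = 1/3

A and B are independent iff P(A=i,B=j) = P(A=i)·P(B=j) for every cell.
  P(A=0)·P(B=0) = 2/3 × 2/3 = 4/9, but P(A=0,B=0) = 2/3 ✗

No, A and B are not independent. Quantitatively, I(A;B) > 0:

H(A) = -[(2/3)·log₂(2/3) + (1/3)·log₂(1/3)]
  = 0.3900 + 0.5283
  = 0.9183 bits
H(B) = -[(2/3)·log₂(2/3) + (1/3)·log₂(1/3)]
  = 0.3900 + 0.5283
  = 0.9183 bits
H(A,B) = -[(2/3)·log₂(2/3) + (1/3)·log₂(1/3)]
  = 0.3900 + 0.5283
  = 0.9183 bits
I(A;B) = H(A) + H(B) - H(A,B) = 0.9183 + 0.9183 - 0.9183 = 0.9183 bits > 0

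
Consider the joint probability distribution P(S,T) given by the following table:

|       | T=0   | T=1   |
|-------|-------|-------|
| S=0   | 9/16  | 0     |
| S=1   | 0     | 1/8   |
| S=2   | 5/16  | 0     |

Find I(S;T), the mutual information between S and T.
Marginal P(S) (row sums):
  P(S=0) = 9/16 + 0 = 9/16
  P(S=1) = 0 + 1/8 = 1/8
  P(S=2) = 5/16 + 0 = 5/16
Marginal P(T) (column sums):
  P(T=0) = 9/16 + 0 + 5/16 = 7/8
  P(T=1) = 0 + 1/8 + 0 = 1/8

H(S) = -[(9/16)·log₂(9/16) + (1/8)·log₂(1/8) + (5/16)·log₂(5/16)]
  = 0.4669 + 0.3750 + 0.5244
  = 1.3663 bits
H(T) = -[(7/8)·log₂(7/8) + (1/8)·log₂(1/8)]
  = 0.1686 + 0.3750
  = 0.5436 bits
H(S,T) = -[(9/16)·log₂(9/16) + (1/8)·log₂(1/8) + (5/16)·log₂(5/16)]
  = 0.4669 + 0.3750 + 0.5244
  = 1.3663 bits

I(S;T) = H(S) + H(T) - H(S,T)
  = 1.3663 + 0.5436 - 1.3663
  = 0.5436 bits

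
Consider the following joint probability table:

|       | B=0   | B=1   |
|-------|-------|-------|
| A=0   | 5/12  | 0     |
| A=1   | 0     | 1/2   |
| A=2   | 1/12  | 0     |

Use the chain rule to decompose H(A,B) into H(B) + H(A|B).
By the chain rule: H(A,B) = H(B) + H(A|B)

Marginal P(B) (column sums):
  P(B=0) = 5/12 + 0 + 1/12 = 1/2
  P(B=1) = 0 + 1/2 + 0 = 1/2
H(B) = -[(1/2)·log₂(1/2) + (1/2)·log₂(1/2)]
  = 0.5000 + 0.5000
  = 1.0000 bits
H(A|B) = -Σ P(A,B)·log₂ P(A|B), where P(A|B) = P(A,B) / P(B)
  (cells with P(A,B) = 0 contribute 0)
  (A=0,B=0): P(A|B) = (5/12)/(1/2) = 5/6;  -(5/12)·log₂(5/6) = 0.1096
  (A=1,B=1): P(A|B) = (1/2)/(1/2) = 1;  -(1/2)·log₂(1) = 0.0000
  (A=2,B=0): P(A|B) = (1/12)/(1/2) = 1/6;  -(1/12)·log₂(1/6) = 0.2154
H(A|B) = 0.1096 + 0.0000 + 0.2154
  = 0.3250 bits

H(A,B) = H(B) + H(A|B) = 1.0000 + 0.3250 = 1.3250 bits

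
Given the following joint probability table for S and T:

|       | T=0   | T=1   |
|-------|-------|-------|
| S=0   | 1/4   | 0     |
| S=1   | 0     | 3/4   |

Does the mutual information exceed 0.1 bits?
Marginal P(S) (row sums):
  P(S=0) = 1/4 + 0 = 1/4
  P(S=1) = 0 + 3/4 = 3/4
Marginal P(T) (column sums):
  P(T=0) = 1/4 + 0 = 1/4
  P(T=1) = 0 + 3/4 = 3/4

H(S) = -[(1/4)·log₂(1/4) + (3/4)·log₂(3/4)]
  = 0.5000 + 0.3113
  = 0.8113 bits
H(T) = -[(1/4)·log₂(1/4) + (3/4)·log₂(3/4)]
  = 0.5000 + 0.3113
  = 0.8113 bits
H(S,T) = -[(1/4)·log₂(1/4) + (3/4)·log₂(3/4)]
  = 0.5000 + 0.3113
  = 0.8113 bits

I(S;T) = H(S) + H(T) - H(S,T)
  = 0.8113 + 0.8113 - 0.8113
  = 0.8113 bits

Yes. I(S;T) = 0.8113 bits, which is > 0.1 bits.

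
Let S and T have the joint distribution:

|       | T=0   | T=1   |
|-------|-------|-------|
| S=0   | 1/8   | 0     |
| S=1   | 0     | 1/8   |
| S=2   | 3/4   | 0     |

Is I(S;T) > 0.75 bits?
Marginal P(S) (row sums):
  P(S=0) = 1/8 + 0 = 1/8
  P(S=1) = 0 + 1/8 = 1/8
  P(S=2) = 3/4 + 0 = 3/4
Marginal P(T) (column sums):
  P(T=0) = 1/8 + 0 + 3/4 = 7/8
  P(T=1) = 0 + 1/8 + 0 = 1/8

H(S) = -[(1/8)·log₂(1/8) + (1/8)·log₂(1/8) + (3/4)·log₂(3/4)]
  = 0.3750 + 0.3750 + 0.3113
  = 1.0613 bits
H(T) = -[(7/8)·log₂(7/8) + (1/8)·log₂(1/8)]
  = 0.1686 + 0.3750
  = 0.5436 bits
H(S,T) = -[(1/8)·log₂(1/8) + (1/8)·log₂(1/8) + (3/4)·log₂(3/4)]
  = 0.3750 + 0.3750 + 0.3113
  = 1.0613 bits

I(S;T) = H(S) + H(T) - H(S,T)
  = 1.0613 + 0.5436 - 1.0613
  = 0.5436 bits

No. I(S;T) = 0.5436 bits, which is ≤ 0.75 bits.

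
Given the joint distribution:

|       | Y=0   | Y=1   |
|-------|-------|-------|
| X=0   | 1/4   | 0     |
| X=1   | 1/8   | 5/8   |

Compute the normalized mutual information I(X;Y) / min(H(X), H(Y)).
Marginal P(X) (row sums):
  P(X=0) = 1/4 + 0 = 1/4
  P(X=1) = 1/8 + 5/8 = 3/4
Marginal P(Y) (column sums):
  P(Y=0) = 1/4 + 1/8 = 3/8
  P(Y=1) = 0 + 5/8 = 5/8

H(X) = -[(1/4)·log₂(1/4) + (3/4)·log₂(3/4)]
  = 0.5000 + 0.3113
  = 0.8113 bits
H(Y) = -[(3/8)·log₂(3/8) + (5/8)·log₂(5/8)]
  = 0.5306 + 0.4238
  = 0.9544 bits
H(X,Y) = -[(1/4)·log₂(1/4) + (1/8)·log₂(1/8) + (5/8)·log₂(5/8)]
  = 0.5000 + 0.3750 + 0.4238
  = 1.2988 bits

I(X;Y) = H(X) + H(Y) - H(X,Y)
  = 0.8113 + 0.9544 - 1.2988
  = 0.4669 bits

min(H(X), H(Y)) = min(0.8113, 0.9544) = 0.8113 bits
Normalized MI = 0.4669 / 0.8113 = 0.5755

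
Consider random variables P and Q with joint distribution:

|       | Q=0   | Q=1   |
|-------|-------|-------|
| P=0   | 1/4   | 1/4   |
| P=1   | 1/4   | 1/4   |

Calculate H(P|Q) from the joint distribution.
Marginal P(Q) (column sums):
  P(Q=0) = 1/4 + 1/4 = 1/2
  P(Q=1) = 1/4 + 1/4 = 1/2

H(P|Q) = -Σ P(P,Q)·log₂ P(P|Q), where P(P|Q) = P(P,Q) / P(Q)
  (P=0,Q=0): P(P|Q) = (1/4)/(1/2) = 1/2;  -(1/4)·log₂(1/2) = 0.2500
  (P=0,Q=1): P(P|Q) = (1/4)/(1/2) = 1/2;  -(1/4)·log₂(1/2) = 0.2500
  (P=1,Q=0): P(P|Q) = (1/4)/(1/2) = 1/2;  -(1/4)·log₂(1/2) = 0.2500
  (P=1,Q=1): P(P|Q) = (1/4)/(1/2) = 1/2;  -(1/4)·log₂(1/2) = 0.2500
H(P|Q) = 0.2500 + 0.2500 + 0.2500 + 0.2500
  = 1.0000 bits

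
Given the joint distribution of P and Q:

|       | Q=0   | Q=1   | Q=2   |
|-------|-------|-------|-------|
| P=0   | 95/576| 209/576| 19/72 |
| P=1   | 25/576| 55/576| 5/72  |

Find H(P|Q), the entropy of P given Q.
Marginal P(Q) (column sums):
  P(Q=0) = 95/576 + 25/576 = 5/24
  P(Q=1) = 209/576 + 55/576 = 11/24
  P(Q=2) = 19/72 + 5/72 = 1/3

H(P|Q) = -Σ P(P,Q)·log₂ P(P|Q), where P(P|Q) = P(P,Q) / P(Q)
  (P=0,Q=0): P(P|Q) = (95/576)/(5/24) = 19/24;  -(95/576)·log₂(19/24) = 0.0556
  (P=0,Q=1): P(P|Q) = (209/576)/(11/24) = 19/24;  -(209/576)·log₂(19/24) = 0.1223
  (P=0,Q=2): P(P|Q) = (19/72)/(1/3) = 19/24;  -(19/72)·log₂(19/24) = 0.0889
  (P=1,Q=0): P(P|Q) = (25/576)/(5/24) = 5/24;  -(25/576)·log₂(5/24) = 0.0982
  (P=1,Q=1): P(P|Q) = (55/576)/(11/24) = 5/24;  -(55/576)·log₂(5/24) = 0.2161
  (P=1,Q=2): P(P|Q) = (5/72)/(1/3) = 5/24;  -(5/72)·log₂(5/24) = 0.1572
H(P|Q) = 0.0556 + 0.1223 + 0.0889 + 0.0982 + 0.2161 + 0.1572
  = 0.7383 bits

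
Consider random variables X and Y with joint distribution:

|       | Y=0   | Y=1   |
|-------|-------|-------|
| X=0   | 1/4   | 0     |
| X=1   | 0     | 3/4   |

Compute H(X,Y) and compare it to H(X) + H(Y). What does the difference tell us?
Marginal P(X) (row sums):
  P(X=0) = 1/4 + 0 = 1/4
  P(X=1) = 0 + 3/4 = 3/4
Marginal P(Y) (column sums):
  P(Y=0) = 1/4 + 0 = 1/4
  P(Y=1) = 0 + 3/4 = 3/4

H(X,Y) = -[(1/4)·log₂(1/4) + (3/4)·log₂(3/4)]
  = 0.5000 + 0.3113
  = 0.8113 bits
H(X) = -[(1/4)·log₂(1/4) + (3/4)·log₂(3/4)]
  = 0.5000 + 0.3113
  = 0.8113 bits
H(Y) = -[(1/4)·log₂(1/4) + (3/4)·log₂(3/4)]
  = 0.5000 + 0.3113
  = 0.8113 bits

H(X) + H(Y) = 0.8113 + 0.8113 = 1.6226 bits
Difference: H(X) + H(Y) - H(X,Y) = 1.6226 - 0.8113 = 0.8113 bits = I(X;Y)

The difference is the mutual information; it is positive here, so X and Y are dependent (knowing one reduces uncertainty about the other by 0.8113 bits).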